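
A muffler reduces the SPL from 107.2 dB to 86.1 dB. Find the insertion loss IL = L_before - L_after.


Insertion loss = SPL without muffler - SPL with muffler
IL = 107.2 - 86.1 = 21.1 dB


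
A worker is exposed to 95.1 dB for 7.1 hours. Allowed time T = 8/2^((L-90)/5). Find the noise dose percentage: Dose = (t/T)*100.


T_allowed = 8 / 2^((95.1 - 90)/5) = 3.94493 hr
Dose = 7.1 / 3.94493 * 100 = 179.98 %


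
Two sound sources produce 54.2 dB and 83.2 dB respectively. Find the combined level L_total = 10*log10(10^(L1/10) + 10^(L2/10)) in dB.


10^(54.2/10) = 263027
10^(83.2/10) = 2.0893e+08
Sum = 263027 + 2.0893e+08 = 2.09193e+08
L_total = 10*log10(2.09193e+08) = 83.205 dB


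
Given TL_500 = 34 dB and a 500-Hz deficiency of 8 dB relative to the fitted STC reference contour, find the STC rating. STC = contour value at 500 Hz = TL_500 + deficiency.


By ASTM E413, STC = value of the fitted reference contour at 500 Hz.
Contour value at 500 Hz = TL_500 + deficiency = 34 + 8 = 42
STC = 42


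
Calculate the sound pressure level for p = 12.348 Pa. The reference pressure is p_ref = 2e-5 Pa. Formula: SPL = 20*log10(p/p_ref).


p / p_ref = 12.348 / 2e-5 = 617400
SPL = 20 * log10(617400) = 115.81 dB


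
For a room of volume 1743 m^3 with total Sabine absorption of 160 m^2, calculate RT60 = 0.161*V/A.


RT60 = 0.161 * 1743 / 160 = 1.7539 s


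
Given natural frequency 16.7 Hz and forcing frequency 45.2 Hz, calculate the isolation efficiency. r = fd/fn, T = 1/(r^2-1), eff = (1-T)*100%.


r = 45.2 / 16.7 = 2.70659
r^2 - 1 = 2.70659^2 - 1 = 6.32563
T = 1/6.32563 = 0.158087
Efficiency = (1 - 0.158087)*100 = 84.191 %


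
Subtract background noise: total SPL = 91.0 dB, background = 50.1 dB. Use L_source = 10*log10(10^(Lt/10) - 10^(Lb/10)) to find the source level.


10^(91.0/10) = 1.25893e+09
10^(50.1/10) = 102329
Difference = 1.25893e+09 - 102329 = 1.25883e+09
L_source = 10*log10(1.25883e+09) = 91 dB


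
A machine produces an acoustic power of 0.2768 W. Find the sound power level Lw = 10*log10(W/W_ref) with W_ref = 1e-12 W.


W / W_ref = 0.2768 / 1e-12 = 2.768e+11
Lw = 10 * log10(2.768e+11) = 114.42 dB


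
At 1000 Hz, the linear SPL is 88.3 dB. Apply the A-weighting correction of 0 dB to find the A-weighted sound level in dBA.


A-weighting table: 1000 Hz -> 0 dB correction
SPL_A = SPL + correction = 88.3 + (0) = 88.3 dBA


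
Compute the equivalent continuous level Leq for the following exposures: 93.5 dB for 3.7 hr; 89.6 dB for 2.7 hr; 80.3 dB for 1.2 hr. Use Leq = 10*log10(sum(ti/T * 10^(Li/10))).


T_total = 3.7 + 2.7 + 1.2 = 7.6 hr
(3.7/7.6) * 10^(93.5/10) = 1.0899e+09
(2.7/7.6) * 10^(89.6/10) = 3.24004e+08
(1.2/7.6) * 10^(80.3/10) = 1.69187e+07
Sum = 1.0899e+09 + 3.24004e+08 + 1.69187e+07 = 1.43082e+09
Leq = 10*log10(1.43082e+09) = 91.556 dB


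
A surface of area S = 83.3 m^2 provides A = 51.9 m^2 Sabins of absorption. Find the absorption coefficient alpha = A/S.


Absorption coefficient = absorbed power / incident power
alpha = A / S = 51.9 / 83.3 = 0.62305


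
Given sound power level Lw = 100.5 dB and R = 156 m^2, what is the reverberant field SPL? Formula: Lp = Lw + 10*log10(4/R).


4/R = 4/156 = 0.025641
Lp = 100.5 + 10*log10(0.025641) = 84.589 dB


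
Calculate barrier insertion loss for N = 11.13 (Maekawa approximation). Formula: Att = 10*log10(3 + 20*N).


3 + 20*N = 3 + 20*11.13 = 225.6
Att = 10*log10(225.6) = 23.533 dB


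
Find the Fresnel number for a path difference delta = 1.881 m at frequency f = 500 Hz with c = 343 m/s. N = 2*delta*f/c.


N = 2*delta*f/c = 2*delta/lambda, where lambda = c/f
lambda = 343 / 500 = 0.686 m
N = 2 * 1.881 / 0.686 = 5.484


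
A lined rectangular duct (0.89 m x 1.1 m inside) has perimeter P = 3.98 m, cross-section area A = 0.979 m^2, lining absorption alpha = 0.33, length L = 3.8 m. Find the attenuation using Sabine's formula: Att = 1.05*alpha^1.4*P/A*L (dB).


alpha^1.4 = 0.33^1.4 = 0.211797
Attenuation rate = 1.05 * alpha^1.4 * P / A
= 1.05 * 0.211797 * 3.98 / 0.979 = 0.904085 dB/m
Total Att = 0.904085 * 3.8 = 3.4355 dB


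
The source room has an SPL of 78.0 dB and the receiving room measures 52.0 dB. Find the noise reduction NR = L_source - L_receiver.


NR = L_source - L_receiver (difference between source and receiving room levels)
NR = 78.0 - 52.0 = 26 dB


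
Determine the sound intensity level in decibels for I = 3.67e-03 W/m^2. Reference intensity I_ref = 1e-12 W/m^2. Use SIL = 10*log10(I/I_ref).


I / I_ref = 3.67e-03 / 1e-12 = 3.67e+09
SIL = 10 * log10(3.67e+09) = 95.647 dB


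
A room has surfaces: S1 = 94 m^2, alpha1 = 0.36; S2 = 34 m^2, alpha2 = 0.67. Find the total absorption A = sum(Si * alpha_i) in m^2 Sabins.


94 * 0.36 = 33.84
34 * 0.67 = 22.78
A_total = 33.84 + 22.78 = 56.62 m^2


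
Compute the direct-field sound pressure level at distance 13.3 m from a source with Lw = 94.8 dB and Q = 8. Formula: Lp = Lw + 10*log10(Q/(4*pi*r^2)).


4*pi*r^2 = 4*pi*13.3^2 = 2222.87 m^2
Q / (4*pi*r^2) = 8 / 2222.87 = 0.00359895
Lp = 94.8 + 10*log10(0.00359895) = 70.362 dB


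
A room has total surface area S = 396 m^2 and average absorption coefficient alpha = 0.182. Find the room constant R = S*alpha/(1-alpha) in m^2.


R = 396 * 0.182 / (1 - 0.182) = 88.108 m^2


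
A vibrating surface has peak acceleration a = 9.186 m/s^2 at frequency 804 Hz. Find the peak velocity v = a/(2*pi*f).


omega = 2*pi*f = 2*pi*804 = 5051.68 rad/s
v = a / omega = 9.186 / 5051.68 = 0.0018184 m/s


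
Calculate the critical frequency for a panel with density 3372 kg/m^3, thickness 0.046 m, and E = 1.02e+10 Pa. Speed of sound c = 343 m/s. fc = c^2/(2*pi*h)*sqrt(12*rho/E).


12*rho/E = 12*3372/1.02e+10 = 3.96706e-06
sqrt(12*rho/E) = sqrt(3.96706e-06) = 0.00199175
c^2/(2*pi*h) = 343^2/(2*pi*0.046) = 407053
fc = 407053 * 0.00199175 = 810.75 Hz


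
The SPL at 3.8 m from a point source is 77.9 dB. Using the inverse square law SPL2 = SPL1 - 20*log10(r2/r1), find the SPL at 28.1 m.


r2/r1 = 28.1/3.8 = 7.39474
Correction = 20*log10(7.39474) = 17.3785 dB
SPL2 = 77.9 - 17.3785 = 60.522 dB


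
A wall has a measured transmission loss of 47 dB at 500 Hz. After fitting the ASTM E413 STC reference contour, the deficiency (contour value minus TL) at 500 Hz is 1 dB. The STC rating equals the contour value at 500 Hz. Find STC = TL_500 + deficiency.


By ASTM E413, STC = value of the fitted reference contour at 500 Hz.
Contour value at 500 Hz = TL_500 + deficiency = 47 + 1 = 48
STC = 48


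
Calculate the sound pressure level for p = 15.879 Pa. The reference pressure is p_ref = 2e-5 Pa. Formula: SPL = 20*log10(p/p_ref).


p / p_ref = 15.879 / 2e-5 = 793950
SPL = 20 * log10(793950) = 118 dB


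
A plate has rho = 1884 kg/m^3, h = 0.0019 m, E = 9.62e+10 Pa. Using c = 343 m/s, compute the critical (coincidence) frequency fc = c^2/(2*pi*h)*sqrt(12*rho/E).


12*rho/E = 12*1884/9.62e+10 = 2.3501e-07
sqrt(12*rho/E) = sqrt(2.3501e-07) = 0.000484778
c^2/(2*pi*h) = 343^2/(2*pi*0.0019) = 9.85496e+06
fc = 9.85496e+06 * 0.000484778 = 4777.5 Hz


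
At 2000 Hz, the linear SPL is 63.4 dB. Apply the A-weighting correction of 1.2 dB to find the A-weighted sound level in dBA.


A-weighting table: 2000 Hz -> 1.2 dB correction
SPL_A = SPL + correction = 63.4 + (1.2) = 64.6 dBA


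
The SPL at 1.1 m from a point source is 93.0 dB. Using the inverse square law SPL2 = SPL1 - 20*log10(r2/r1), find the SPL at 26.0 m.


r2/r1 = 26.0/1.1 = 23.6364
Correction = 20*log10(23.6364) = 27.4716 dB
SPL2 = 93.0 - 27.4716 = 65.528 dB


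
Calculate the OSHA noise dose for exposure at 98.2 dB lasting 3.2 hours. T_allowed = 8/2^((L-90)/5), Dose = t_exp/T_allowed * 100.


T_allowed = 8 / 2^((98.2 - 90)/5) = 2.56685 hr
Dose = 3.2 / 2.56685 * 100 = 124.67 %


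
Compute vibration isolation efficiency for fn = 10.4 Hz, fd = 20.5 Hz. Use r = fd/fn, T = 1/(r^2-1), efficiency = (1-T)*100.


r = 20.5 / 10.4 = 1.97115
r^2 - 1 = 1.97115^2 - 1 = 2.88543
T = 1/2.88543 = 0.346569
Efficiency = (1 - 0.346569)*100 = 65.343 %


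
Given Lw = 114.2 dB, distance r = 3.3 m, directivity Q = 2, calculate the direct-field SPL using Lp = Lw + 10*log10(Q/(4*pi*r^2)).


4*pi*r^2 = 4*pi*3.3^2 = 136.848 m^2
Q / (4*pi*r^2) = 2 / 136.848 = 0.0146148
Lp = 114.2 + 10*log10(0.0146148) = 95.848 dB


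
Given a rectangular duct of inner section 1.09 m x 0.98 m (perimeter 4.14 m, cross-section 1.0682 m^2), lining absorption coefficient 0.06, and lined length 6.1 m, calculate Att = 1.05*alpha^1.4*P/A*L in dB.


alpha^1.4 = 0.06^1.4 = 0.0194721
Attenuation rate = 1.05 * alpha^1.4 * P / A
= 1.05 * 0.0194721 * 4.14 / 1.0682 = 0.079241 dB/m
Total Att = 0.079241 * 6.1 = 0.48337 dB


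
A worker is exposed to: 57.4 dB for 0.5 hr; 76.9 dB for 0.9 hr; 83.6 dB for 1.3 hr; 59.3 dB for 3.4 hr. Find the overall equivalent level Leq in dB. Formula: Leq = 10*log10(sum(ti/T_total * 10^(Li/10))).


T_total = 0.5 + 0.9 + 1.3 + 3.4 = 6.1 hr
(0.5/6.1) * 10^(57.4/10) = 45044.3
(0.9/6.1) * 10^(76.9/10) = 7.22624e+06
(1.3/6.1) * 10^(83.6/10) = 4.88218e+07
(3.4/6.1) * 10^(59.3/10) = 474405
Sum = 45044.3 + 7.22624e+06 + 4.88218e+07 + 474405 = 5.65675e+07
Leq = 10*log10(5.65675e+07) = 77.526 dB


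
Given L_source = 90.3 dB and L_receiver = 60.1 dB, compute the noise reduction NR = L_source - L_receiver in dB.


NR = L_source - L_receiver (difference between source and receiving room levels)
NR = 90.3 - 60.1 = 30.2 dB


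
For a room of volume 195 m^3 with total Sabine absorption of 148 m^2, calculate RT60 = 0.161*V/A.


RT60 = 0.161 * 195 / 148 = 0.21213 s


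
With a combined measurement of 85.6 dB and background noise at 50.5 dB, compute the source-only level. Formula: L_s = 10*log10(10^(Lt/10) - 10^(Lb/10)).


10^(85.6/10) = 3.63078e+08
10^(50.5/10) = 112202
Difference = 3.63078e+08 - 112202 = 3.62966e+08
L_source = 10*log10(3.62966e+08) = 85.599 dB


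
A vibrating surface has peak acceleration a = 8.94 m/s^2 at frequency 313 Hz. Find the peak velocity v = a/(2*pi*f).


omega = 2*pi*f = 2*pi*313 = 1966.64 rad/s
v = a / omega = 8.94 / 1966.64 = 0.0045458 m/s


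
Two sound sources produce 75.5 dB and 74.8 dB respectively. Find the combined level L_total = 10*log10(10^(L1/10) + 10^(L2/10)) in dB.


10^(75.5/10) = 3.54813e+07
10^(74.8/10) = 3.01995e+07
Sum = 3.54813e+07 + 3.01995e+07 = 6.56808e+07
L_total = 10*log10(6.56808e+07) = 78.174 dB


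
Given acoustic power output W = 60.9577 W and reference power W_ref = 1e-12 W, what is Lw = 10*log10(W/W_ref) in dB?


W / W_ref = 60.9577 / 1e-12 = 6.09577e+13
Lw = 10 * log10(6.09577e+13) = 137.85 dB


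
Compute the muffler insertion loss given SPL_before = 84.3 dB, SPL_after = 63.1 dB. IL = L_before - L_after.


Insertion loss = SPL without muffler - SPL with muffler
IL = 84.3 - 63.1 = 21.2 dB


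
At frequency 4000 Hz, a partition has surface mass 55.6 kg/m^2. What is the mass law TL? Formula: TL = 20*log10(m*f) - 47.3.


m * f = 55.6 * 4000 = 222400
20*log10(222400) = 106.943 dB
TL = 106.943 - 47.3 = 59.643 dB


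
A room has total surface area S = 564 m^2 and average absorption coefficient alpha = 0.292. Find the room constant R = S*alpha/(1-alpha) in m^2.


R = 564 * 0.292 / (1 - 0.292) = 232.61 m^2


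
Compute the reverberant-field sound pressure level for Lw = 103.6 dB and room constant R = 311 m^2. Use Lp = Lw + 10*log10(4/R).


4/R = 4/311 = 0.0128617
Lp = 103.6 + 10*log10(0.0128617) = 84.693 dB


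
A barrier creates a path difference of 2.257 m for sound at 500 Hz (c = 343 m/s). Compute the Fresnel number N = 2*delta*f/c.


N = 2*delta*f/c = 2*delta/lambda, where lambda = c/f
lambda = 343 / 500 = 0.686 m
N = 2 * 2.257 / 0.686 = 6.5802


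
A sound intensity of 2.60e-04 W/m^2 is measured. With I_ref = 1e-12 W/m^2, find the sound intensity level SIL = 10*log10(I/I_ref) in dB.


I / I_ref = 2.60e-04 / 1e-12 = 2.6e+08
SIL = 10 * log10(2.6e+08) = 84.15 dB


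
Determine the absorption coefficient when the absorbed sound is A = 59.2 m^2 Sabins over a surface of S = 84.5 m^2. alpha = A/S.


Absorption coefficient = absorbed power / incident power
alpha = A / S = 59.2 / 84.5 = 0.70059


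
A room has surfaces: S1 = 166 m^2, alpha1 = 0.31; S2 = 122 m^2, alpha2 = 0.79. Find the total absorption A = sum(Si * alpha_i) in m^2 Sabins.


166 * 0.31 = 51.46
122 * 0.79 = 96.38
A_total = 51.46 + 96.38 = 147.84 m^2


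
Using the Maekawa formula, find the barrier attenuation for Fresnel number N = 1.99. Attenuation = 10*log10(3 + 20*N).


3 + 20*N = 3 + 20*1.99 = 42.8
Att = 10*log10(42.8) = 16.314 dB


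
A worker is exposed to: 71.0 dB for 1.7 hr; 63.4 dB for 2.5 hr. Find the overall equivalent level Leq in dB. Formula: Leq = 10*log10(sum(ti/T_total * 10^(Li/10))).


T_total = 1.7 + 2.5 = 4.2 hr
(1.7/4.2) * 10^(71.0/10) = 5.09565e+06
(2.5/4.2) * 10^(63.4/10) = 1.30224e+06
Sum = 5.09565e+06 + 1.30224e+06 = 6.39789e+06
Leq = 10*log10(6.39789e+06) = 68.06 dB


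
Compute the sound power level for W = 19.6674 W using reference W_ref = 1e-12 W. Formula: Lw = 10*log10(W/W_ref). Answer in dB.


W / W_ref = 19.6674 / 1e-12 = 1.96674e+13
Lw = 10 * log10(1.96674e+13) = 132.94 dB


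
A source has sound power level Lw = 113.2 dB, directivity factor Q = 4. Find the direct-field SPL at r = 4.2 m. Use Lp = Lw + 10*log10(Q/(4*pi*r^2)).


4*pi*r^2 = 4*pi*4.2^2 = 221.671 m^2
Q / (4*pi*r^2) = 4 / 221.671 = 0.0180448
Lp = 113.2 + 10*log10(0.0180448) = 95.764 dB


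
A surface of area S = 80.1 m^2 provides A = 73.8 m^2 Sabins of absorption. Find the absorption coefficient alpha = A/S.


Absorption coefficient = absorbed power / incident power
alpha = A / S = 73.8 / 80.1 = 0.92135


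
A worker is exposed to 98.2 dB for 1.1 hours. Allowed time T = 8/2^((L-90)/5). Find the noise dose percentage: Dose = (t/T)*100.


T_allowed = 8 / 2^((98.2 - 90)/5) = 2.56685 hr
Dose = 1.1 / 2.56685 * 100 = 42.854 %


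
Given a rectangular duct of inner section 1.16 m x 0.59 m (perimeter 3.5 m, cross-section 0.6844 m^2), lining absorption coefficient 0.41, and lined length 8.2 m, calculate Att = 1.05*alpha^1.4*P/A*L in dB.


alpha^1.4 = 0.41^1.4 = 0.28701
Attenuation rate = 1.05 * alpha^1.4 * P / A
= 1.05 * 0.28701 * 3.5 / 0.6844 = 1.54115 dB/m
Total Att = 1.54115 * 8.2 = 12.637 dB


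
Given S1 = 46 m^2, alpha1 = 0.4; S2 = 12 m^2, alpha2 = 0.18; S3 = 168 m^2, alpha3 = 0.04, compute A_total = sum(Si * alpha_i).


46 * 0.4 = 18.4
12 * 0.18 = 2.16
168 * 0.04 = 6.72
A_total = 18.4 + 2.16 + 6.72 = 27.28 m^2


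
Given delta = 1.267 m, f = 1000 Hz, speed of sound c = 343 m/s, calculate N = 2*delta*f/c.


N = 2*delta*f/c = 2*delta/lambda, where lambda = c/f
lambda = 343 / 1000 = 0.343 m
N = 2 * 1.267 / 0.343 = 7.3878


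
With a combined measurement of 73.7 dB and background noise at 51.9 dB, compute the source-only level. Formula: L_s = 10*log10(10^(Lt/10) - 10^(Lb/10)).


10^(73.7/10) = 2.34423e+07
10^(51.9/10) = 154882
Difference = 2.34423e+07 - 154882 = 2.32874e+07
L_source = 10*log10(2.32874e+07) = 73.671 dB


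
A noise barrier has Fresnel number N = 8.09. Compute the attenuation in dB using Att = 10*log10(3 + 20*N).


3 + 20*N = 3 + 20*8.09 = 164.8
Att = 10*log10(164.8) = 22.17 dB


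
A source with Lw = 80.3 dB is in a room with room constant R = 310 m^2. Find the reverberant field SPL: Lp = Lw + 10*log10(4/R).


4/R = 4/310 = 0.0129032
Lp = 80.3 + 10*log10(0.0129032) = 61.407 dB


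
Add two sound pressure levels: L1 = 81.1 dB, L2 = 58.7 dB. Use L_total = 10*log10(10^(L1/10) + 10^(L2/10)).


10^(81.1/10) = 1.28825e+08
10^(58.7/10) = 741310
Sum = 1.28825e+08 + 741310 = 1.29566e+08
L_total = 10*log10(1.29566e+08) = 81.125 dB


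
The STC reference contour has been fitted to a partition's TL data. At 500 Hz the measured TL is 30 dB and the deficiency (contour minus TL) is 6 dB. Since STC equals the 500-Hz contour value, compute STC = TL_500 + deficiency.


By ASTM E413, STC = value of the fitted reference contour at 500 Hz.
Contour value at 500 Hz = TL_500 + deficiency = 30 + 6 = 36
STC = 36


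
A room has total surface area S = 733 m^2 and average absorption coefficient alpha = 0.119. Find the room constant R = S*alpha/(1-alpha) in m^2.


R = 733 * 0.119 / (1 - 0.119) = 99.009 m^2


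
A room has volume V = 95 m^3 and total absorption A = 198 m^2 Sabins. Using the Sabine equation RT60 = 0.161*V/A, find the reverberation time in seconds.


RT60 = 0.161 * 95 / 198 = 0.077247 s


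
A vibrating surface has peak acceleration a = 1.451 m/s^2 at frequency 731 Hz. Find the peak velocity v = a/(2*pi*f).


omega = 2*pi*f = 2*pi*731 = 4593.01 rad/s
v = a / omega = 1.451 / 4593.01 = 0.00031591 m/s


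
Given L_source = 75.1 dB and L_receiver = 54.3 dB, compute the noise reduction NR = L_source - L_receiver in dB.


NR = L_source - L_receiver (difference between source and receiving room levels)
NR = 75.1 - 54.3 = 20.8 dB


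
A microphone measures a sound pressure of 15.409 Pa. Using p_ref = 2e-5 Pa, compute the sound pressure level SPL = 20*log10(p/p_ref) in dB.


p / p_ref = 15.409 / 2e-5 = 770450
SPL = 20 * log10(770450) = 117.73 dB


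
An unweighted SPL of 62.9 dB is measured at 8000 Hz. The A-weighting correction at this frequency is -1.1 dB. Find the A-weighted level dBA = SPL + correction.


A-weighting table: 8000 Hz -> -1.1 dB correction
SPL_A = SPL + correction = 62.9 + (-1.1) = 61.8 dBA


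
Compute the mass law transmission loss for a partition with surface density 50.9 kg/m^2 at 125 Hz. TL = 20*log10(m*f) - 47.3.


m * f = 50.9 * 125 = 6362.5
20*log10(6362.5) = 76.0726 dB
TL = 76.0726 - 47.3 = 28.773 dB


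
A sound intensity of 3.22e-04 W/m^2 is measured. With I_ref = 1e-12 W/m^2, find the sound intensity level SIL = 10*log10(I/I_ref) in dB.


I / I_ref = 3.22e-04 / 1e-12 = 3.22e+08
SIL = 10 * log10(3.22e+08) = 85.079 dB


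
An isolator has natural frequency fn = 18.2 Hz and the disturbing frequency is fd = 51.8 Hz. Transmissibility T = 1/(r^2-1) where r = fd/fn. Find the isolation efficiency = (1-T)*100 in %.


r = 51.8 / 18.2 = 2.84615
r^2 - 1 = 2.84615^2 - 1 = 7.10057
T = 1/7.10057 = 0.140834
Efficiency = (1 - 0.140834)*100 = 85.917 %


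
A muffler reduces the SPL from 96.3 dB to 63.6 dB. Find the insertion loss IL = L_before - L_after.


Insertion loss = SPL without muffler - SPL with muffler
IL = 96.3 - 63.6 = 32.7 dB


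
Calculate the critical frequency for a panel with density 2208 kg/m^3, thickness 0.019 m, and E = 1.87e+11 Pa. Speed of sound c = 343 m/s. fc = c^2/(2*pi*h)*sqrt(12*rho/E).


12*rho/E = 12*2208/1.87e+11 = 1.4169e-07
sqrt(12*rho/E) = sqrt(1.4169e-07) = 0.000376417
c^2/(2*pi*h) = 343^2/(2*pi*0.019) = 985496
fc = 985496 * 0.000376417 = 370.96 Hz


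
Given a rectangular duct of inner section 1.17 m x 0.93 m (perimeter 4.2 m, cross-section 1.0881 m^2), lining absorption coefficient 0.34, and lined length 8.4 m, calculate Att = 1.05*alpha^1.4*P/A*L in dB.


alpha^1.4 = 0.34^1.4 = 0.220836
Attenuation rate = 1.05 * alpha^1.4 * P / A
= 1.05 * 0.220836 * 4.2 / 1.0881 = 0.895034 dB/m
Total Att = 0.895034 * 8.4 = 7.5183 dB


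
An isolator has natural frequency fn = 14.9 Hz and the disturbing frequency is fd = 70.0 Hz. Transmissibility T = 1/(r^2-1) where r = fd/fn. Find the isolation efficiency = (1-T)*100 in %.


r = 70.0 / 14.9 = 4.69799
r^2 - 1 = 4.69799^2 - 1 = 21.0711
T = 1/21.0711 = 0.0474584
Efficiency = (1 - 0.0474584)*100 = 95.254 %


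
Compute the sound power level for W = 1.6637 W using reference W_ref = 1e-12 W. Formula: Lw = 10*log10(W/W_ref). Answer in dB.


W / W_ref = 1.6637 / 1e-12 = 1.6637e+12
Lw = 10 * log10(1.6637e+12) = 122.21 dB


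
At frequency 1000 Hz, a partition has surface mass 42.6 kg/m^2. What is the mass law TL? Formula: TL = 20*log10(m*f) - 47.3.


m * f = 42.6 * 1000 = 42600
20*log10(42600) = 92.5882 dB
TL = 92.5882 - 47.3 = 45.288 dB


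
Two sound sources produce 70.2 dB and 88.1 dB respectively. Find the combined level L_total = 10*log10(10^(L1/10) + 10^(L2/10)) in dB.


10^(70.2/10) = 1.04713e+07
10^(88.1/10) = 6.45654e+08
Sum = 1.04713e+07 + 6.45654e+08 = 6.56125e+08
L_total = 10*log10(6.56125e+08) = 88.17 dB


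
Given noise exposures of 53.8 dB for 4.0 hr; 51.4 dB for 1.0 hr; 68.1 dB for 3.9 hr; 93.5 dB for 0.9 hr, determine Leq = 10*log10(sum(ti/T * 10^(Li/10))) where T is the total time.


T_total = 4.0 + 1.0 + 3.9 + 0.9 = 9.8 hr
(4.0/9.8) * 10^(53.8/10) = 97911.5
(1.0/9.8) * 10^(51.4/10) = 14085.6
(3.9/9.8) * 10^(68.1/10) = 2.56944e+06
(0.9/9.8) * 10^(93.5/10) = 2.05597e+08
Sum = 97911.5 + 14085.6 + 2.56944e+06 + 2.05597e+08 = 2.08278e+08
Leq = 10*log10(2.08278e+08) = 83.186 dB


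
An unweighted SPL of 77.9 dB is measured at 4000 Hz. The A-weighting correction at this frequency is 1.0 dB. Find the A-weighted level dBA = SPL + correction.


A-weighting table: 4000 Hz -> 1.0 dB correction
SPL_A = SPL + correction = 77.9 + (1.0) = 78.9 dBA


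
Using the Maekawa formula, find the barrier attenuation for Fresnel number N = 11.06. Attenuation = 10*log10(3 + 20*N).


3 + 20*N = 3 + 20*11.06 = 224.2
Att = 10*log10(224.2) = 23.506 dB


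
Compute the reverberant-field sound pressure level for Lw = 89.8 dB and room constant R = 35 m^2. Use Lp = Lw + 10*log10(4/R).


4/R = 4/35 = 0.114286
Lp = 89.8 + 10*log10(0.114286) = 80.38 dB


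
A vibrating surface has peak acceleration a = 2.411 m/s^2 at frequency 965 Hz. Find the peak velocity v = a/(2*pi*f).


omega = 2*pi*f = 2*pi*965 = 6063.27 rad/s
v = a / omega = 2.411 / 6063.27 = 0.00039764 m/s


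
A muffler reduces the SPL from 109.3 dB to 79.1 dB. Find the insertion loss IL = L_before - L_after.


Insertion loss = SPL without muffler - SPL with muffler
IL = 109.3 - 79.1 = 30.2 dB


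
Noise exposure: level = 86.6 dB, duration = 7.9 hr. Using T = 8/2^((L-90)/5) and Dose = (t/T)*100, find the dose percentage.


T_allowed = 8 / 2^((86.6 - 90)/5) = 12.8171 hr
Dose = 7.9 / 12.8171 * 100 = 61.636 %


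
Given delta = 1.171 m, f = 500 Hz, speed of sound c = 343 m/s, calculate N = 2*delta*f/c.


N = 2*delta*f/c = 2*delta/lambda, where lambda = c/f
lambda = 343 / 500 = 0.686 m
N = 2 * 1.171 / 0.686 = 3.414


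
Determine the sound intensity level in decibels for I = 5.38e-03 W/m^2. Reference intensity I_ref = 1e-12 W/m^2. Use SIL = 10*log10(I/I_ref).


I / I_ref = 5.38e-03 / 1e-12 = 5.38e+09
SIL = 10 * log10(5.38e+09) = 97.308 dB


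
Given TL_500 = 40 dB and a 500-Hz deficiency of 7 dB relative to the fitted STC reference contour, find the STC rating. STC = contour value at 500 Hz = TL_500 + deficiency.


By ASTM E413, STC = value of the fitted reference contour at 500 Hz.
Contour value at 500 Hz = TL_500 + deficiency = 40 + 7 = 47
STC = 47


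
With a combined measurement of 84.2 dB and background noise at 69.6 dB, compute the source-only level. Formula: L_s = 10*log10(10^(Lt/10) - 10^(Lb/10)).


10^(84.2/10) = 2.63027e+08
10^(69.6/10) = 9.12011e+06
Difference = 2.63027e+08 - 9.12011e+06 = 2.53907e+08
L_source = 10*log10(2.53907e+08) = 84.047 dB


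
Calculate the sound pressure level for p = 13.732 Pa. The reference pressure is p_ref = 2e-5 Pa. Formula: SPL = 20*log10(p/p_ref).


p / p_ref = 13.732 / 2e-5 = 686600
SPL = 20 * log10(686600) = 116.73 dB


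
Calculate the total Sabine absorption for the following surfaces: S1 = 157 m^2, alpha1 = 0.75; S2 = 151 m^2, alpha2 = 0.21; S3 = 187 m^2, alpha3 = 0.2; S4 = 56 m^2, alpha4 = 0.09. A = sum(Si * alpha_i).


157 * 0.75 = 117.75
151 * 0.21 = 31.71
187 * 0.2 = 37.4
56 * 0.09 = 5.04
A_total = 117.75 + 31.71 + 37.4 + 5.04 = 191.9 m^2


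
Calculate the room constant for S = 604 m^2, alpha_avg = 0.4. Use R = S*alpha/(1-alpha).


R = 604 * 0.4 / (1 - 0.4) = 402.67 m^2


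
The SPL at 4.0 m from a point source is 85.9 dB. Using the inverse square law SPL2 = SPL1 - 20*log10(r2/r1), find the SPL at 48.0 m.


r2/r1 = 48.0/4.0 = 12
Correction = 20*log10(12) = 21.5836 dB
SPL2 = 85.9 - 21.5836 = 64.316 dB


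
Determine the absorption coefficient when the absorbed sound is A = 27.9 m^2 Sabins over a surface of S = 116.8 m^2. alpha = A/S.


Absorption coefficient = absorbed power / incident power
alpha = A / S = 27.9 / 116.8 = 0.23887


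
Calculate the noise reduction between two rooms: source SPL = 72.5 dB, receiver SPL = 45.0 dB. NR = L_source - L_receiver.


NR = L_source - L_receiver (difference between source and receiving room levels)
NR = 72.5 - 45.0 = 27.5 dB


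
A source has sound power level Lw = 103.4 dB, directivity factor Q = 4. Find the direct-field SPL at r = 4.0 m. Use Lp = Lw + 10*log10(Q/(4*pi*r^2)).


4*pi*r^2 = 4*pi*4.0^2 = 201.062 m^2
Q / (4*pi*r^2) = 4 / 201.062 = 0.0198944
Lp = 103.4 + 10*log10(0.0198944) = 86.387 dB


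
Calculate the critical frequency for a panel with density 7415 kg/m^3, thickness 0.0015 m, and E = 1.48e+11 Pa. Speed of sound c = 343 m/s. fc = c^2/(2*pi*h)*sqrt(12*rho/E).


12*rho/E = 12*7415/1.48e+11 = 6.01216e-07
sqrt(12*rho/E) = sqrt(6.01216e-07) = 0.000775381
c^2/(2*pi*h) = 343^2/(2*pi*0.0015) = 1.24829e+07
fc = 1.24829e+07 * 0.000775381 = 9679 Hz


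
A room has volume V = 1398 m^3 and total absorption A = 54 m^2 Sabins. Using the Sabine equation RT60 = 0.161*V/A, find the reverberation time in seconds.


RT60 = 0.161 * 1398 / 54 = 4.1681 s


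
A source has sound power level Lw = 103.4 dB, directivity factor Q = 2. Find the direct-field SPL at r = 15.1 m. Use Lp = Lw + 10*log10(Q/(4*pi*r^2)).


4*pi*r^2 = 4*pi*15.1^2 = 2865.26 m^2
Q / (4*pi*r^2) = 2 / 2865.26 = 0.000698017
Lp = 103.4 + 10*log10(0.000698017) = 71.839 dB


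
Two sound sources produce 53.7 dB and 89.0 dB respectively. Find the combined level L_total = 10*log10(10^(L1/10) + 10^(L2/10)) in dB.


10^(53.7/10) = 234423
10^(89.0/10) = 7.94328e+08
Sum = 234423 + 7.94328e+08 = 7.94562e+08
L_total = 10*log10(7.94562e+08) = 89.001 dB


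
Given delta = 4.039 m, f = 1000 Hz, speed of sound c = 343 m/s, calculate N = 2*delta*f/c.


N = 2*delta*f/c = 2*delta/lambda, where lambda = c/f
lambda = 343 / 1000 = 0.343 m
N = 2 * 4.039 / 0.343 = 23.551


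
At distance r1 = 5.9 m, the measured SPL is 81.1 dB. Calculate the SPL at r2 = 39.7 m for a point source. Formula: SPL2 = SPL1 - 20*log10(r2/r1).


r2/r1 = 39.7/5.9 = 6.72881
Correction = 20*log10(6.72881) = 16.5588 dB
SPL2 = 81.1 - 16.5588 = 64.541 dB


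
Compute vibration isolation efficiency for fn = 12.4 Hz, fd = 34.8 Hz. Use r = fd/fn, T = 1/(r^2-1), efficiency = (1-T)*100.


r = 34.8 / 12.4 = 2.80645
r^2 - 1 = 2.80645^2 - 1 = 6.87616
T = 1/6.87616 = 0.14543
Efficiency = (1 - 0.14543)*100 = 85.457 %


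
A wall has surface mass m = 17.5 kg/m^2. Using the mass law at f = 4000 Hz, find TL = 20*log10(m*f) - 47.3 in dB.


m * f = 17.5 * 4000 = 70000
20*log10(70000) = 96.902 dB
TL = 96.902 - 47.3 = 49.602 dB


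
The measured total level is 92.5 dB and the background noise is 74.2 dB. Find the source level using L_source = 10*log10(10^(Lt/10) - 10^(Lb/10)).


10^(92.5/10) = 1.77828e+09
10^(74.2/10) = 2.63027e+07
Difference = 1.77828e+09 - 2.63027e+07 = 1.75198e+09
L_source = 10*log10(1.75198e+09) = 92.435 dB


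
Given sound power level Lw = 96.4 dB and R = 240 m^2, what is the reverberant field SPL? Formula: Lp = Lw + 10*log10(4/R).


4/R = 4/240 = 0.0166667
Lp = 96.4 + 10*log10(0.0166667) = 78.618 dB


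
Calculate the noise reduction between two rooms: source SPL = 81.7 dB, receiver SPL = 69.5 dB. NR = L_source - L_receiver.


NR = L_source - L_receiver (difference between source and receiving room levels)
NR = 81.7 - 69.5 = 12.2 dB


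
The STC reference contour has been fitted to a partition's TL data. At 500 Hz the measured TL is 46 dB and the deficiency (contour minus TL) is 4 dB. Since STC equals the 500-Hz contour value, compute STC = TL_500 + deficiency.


By ASTM E413, STC = value of the fitted reference contour at 500 Hz.
Contour value at 500 Hz = TL_500 + deficiency = 46 + 4 = 50
STC = 50


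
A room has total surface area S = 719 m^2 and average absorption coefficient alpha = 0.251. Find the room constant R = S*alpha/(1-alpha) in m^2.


R = 719 * 0.251 / (1 - 0.251) = 240.95 m^2


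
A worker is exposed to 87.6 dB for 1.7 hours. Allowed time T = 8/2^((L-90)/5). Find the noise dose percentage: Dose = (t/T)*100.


T_allowed = 8 / 2^((87.6 - 90)/5) = 11.1579 hr
Dose = 1.7 / 11.1579 * 100 = 15.236 %


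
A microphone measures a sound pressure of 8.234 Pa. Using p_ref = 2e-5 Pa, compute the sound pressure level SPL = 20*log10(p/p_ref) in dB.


p / p_ref = 8.234 / 2e-5 = 411700
SPL = 20 * log10(411700) = 112.29 dB


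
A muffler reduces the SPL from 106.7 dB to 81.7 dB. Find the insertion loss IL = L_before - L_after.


Insertion loss = SPL without muffler - SPL with muffler
IL = 106.7 - 81.7 = 25 dB


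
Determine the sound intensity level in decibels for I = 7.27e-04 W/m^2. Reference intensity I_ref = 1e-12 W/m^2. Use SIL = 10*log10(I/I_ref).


I / I_ref = 7.27e-04 / 1e-12 = 7.27e+08
SIL = 10 * log10(7.27e+08) = 88.615 dB


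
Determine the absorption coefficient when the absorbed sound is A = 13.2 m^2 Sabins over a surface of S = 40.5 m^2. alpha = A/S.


Absorption coefficient = absorbed power / incident power
alpha = A / S = 13.2 / 40.5 = 0.32593


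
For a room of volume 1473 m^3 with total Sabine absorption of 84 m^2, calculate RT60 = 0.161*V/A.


RT60 = 0.161 * 1473 / 84 = 2.8233 s


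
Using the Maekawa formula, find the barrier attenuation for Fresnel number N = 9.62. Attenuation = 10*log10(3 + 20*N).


3 + 20*N = 3 + 20*9.62 = 195.4
Att = 10*log10(195.4) = 22.909 dB


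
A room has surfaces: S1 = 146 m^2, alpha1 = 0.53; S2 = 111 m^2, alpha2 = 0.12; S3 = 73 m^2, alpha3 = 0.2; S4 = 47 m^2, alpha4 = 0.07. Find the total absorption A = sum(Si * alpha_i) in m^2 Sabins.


146 * 0.53 = 77.38
111 * 0.12 = 13.32
73 * 0.2 = 14.6
47 * 0.07 = 3.29
A_total = 77.38 + 13.32 + 14.6 + 3.29 = 108.59 m^2


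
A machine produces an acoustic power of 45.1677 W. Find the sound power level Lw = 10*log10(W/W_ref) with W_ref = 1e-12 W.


W / W_ref = 45.1677 / 1e-12 = 4.51677e+13
Lw = 10 * log10(4.51677e+13) = 136.55 dB


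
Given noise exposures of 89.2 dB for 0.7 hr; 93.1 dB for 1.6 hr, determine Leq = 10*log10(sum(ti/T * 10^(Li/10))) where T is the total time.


T_total = 0.7 + 1.6 = 2.3 hr
(0.7/2.3) * 10^(89.2/10) = 2.53145e+08
(1.6/2.3) * 10^(93.1/10) = 1.42034e+09
Sum = 2.53145e+08 + 1.42034e+09 = 1.67348e+09
Leq = 10*log10(1.67348e+09) = 92.236 dB


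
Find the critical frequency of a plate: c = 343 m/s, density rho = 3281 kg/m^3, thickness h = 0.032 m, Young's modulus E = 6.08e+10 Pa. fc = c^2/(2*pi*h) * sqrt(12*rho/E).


12*rho/E = 12*3281/6.08e+10 = 6.47566e-07
sqrt(12*rho/E) = sqrt(6.47566e-07) = 0.000804715
c^2/(2*pi*h) = 343^2/(2*pi*0.032) = 585138
fc = 585138 * 0.000804715 = 470.87 Hz


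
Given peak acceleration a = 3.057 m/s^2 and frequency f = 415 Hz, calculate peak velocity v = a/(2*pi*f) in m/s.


omega = 2*pi*f = 2*pi*415 = 2607.52 rad/s
v = a / omega = 3.057 / 2607.52 = 0.0011724 m/s


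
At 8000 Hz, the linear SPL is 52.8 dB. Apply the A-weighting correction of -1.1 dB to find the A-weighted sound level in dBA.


A-weighting table: 8000 Hz -> -1.1 dB correction
SPL_A = SPL + correction = 52.8 + (-1.1) = 51.7 dBA


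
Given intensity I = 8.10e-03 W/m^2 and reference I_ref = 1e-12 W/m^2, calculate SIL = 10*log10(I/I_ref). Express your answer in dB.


I / I_ref = 8.10e-03 / 1e-12 = 8.1e+09
SIL = 10 * log10(8.1e+09) = 99.085 dB


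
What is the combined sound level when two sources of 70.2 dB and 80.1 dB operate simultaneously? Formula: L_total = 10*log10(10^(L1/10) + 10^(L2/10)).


10^(70.2/10) = 1.04713e+07
10^(80.1/10) = 1.02329e+08
Sum = 1.04713e+07 + 1.02329e+08 = 1.128e+08
L_total = 10*log10(1.128e+08) = 80.523 dB


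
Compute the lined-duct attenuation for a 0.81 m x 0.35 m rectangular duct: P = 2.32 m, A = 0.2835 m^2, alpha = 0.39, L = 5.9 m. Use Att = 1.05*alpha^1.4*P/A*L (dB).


alpha^1.4 = 0.39^1.4 = 0.267603
Attenuation rate = 1.05 * alpha^1.4 * P / A
= 1.05 * 0.267603 * 2.32 / 0.2835 = 2.2994 dB/m
Total Att = 2.2994 * 5.9 = 13.566 dB


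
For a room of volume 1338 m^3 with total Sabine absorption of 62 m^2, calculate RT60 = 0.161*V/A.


RT60 = 0.161 * 1338 / 62 = 3.4745 s


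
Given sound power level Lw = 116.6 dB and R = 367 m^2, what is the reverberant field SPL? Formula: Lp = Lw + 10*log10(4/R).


4/R = 4/367 = 0.0108992
Lp = 116.6 + 10*log10(0.0108992) = 96.974 dB


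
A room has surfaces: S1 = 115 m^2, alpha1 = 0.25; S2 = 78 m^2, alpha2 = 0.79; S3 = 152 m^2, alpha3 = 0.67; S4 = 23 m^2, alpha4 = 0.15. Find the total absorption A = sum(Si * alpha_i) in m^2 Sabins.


115 * 0.25 = 28.75
78 * 0.79 = 61.62
152 * 0.67 = 101.84
23 * 0.15 = 3.45
A_total = 28.75 + 61.62 + 101.84 + 3.45 = 195.66 m^2


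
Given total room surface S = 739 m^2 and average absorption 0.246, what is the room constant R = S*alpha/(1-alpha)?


R = 739 * 0.246 / (1 - 0.246) = 241.11 m^2


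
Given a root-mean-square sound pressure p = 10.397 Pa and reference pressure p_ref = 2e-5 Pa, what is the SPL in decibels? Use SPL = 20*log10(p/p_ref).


p / p_ref = 10.397 / 2e-5 = 519850
SPL = 20 * log10(519850) = 114.32 dB


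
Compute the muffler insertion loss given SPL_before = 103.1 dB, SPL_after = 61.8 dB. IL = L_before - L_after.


Insertion loss = SPL without muffler - SPL with muffler
IL = 103.1 - 61.8 = 41.3 dB


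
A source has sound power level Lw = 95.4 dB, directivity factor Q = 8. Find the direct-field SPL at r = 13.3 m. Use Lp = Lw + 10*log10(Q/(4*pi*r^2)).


4*pi*r^2 = 4*pi*13.3^2 = 2222.87 m^2
Q / (4*pi*r^2) = 8 / 2222.87 = 0.00359895
Lp = 95.4 + 10*log10(0.00359895) = 70.962 dB


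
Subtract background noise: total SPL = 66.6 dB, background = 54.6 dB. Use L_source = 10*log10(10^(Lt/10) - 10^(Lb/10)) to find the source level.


10^(66.6/10) = 4.57088e+06
10^(54.6/10) = 288403
Difference = 4.57088e+06 - 288403 = 4.28248e+06
L_source = 10*log10(4.28248e+06) = 66.317 dB


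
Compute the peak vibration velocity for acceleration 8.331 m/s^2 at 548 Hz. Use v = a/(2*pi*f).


omega = 2*pi*f = 2*pi*548 = 3443.19 rad/s
v = a / omega = 8.331 / 3443.19 = 0.0024196 m/s


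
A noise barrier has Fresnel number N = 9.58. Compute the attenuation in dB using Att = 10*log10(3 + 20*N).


3 + 20*N = 3 + 20*9.58 = 194.6
Att = 10*log10(194.6) = 22.891 dB


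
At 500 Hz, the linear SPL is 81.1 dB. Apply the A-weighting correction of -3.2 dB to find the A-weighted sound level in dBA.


A-weighting table: 500 Hz -> -3.2 dB correction
SPL_A = SPL + correction = 81.1 + (-3.2) = 77.9 dBA


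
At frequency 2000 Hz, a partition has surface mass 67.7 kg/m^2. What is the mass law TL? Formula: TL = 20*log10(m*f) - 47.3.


m * f = 67.7 * 2000 = 135400
20*log10(135400) = 102.632 dB
TL = 102.632 - 47.3 = 55.332 dB


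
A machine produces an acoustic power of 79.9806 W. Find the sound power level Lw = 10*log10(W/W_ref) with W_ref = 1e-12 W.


W / W_ref = 79.9806 / 1e-12 = 7.99806e+13
Lw = 10 * log10(7.99806e+13) = 139.03 dB


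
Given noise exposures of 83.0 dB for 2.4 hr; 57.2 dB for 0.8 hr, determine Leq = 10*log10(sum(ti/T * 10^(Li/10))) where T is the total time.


T_total = 2.4 + 0.8 = 3.2 hr
(2.4/3.2) * 10^(83.0/10) = 1.49645e+08
(0.8/3.2) * 10^(57.2/10) = 131202
Sum = 1.49645e+08 + 131202 = 1.49776e+08
Leq = 10*log10(1.49776e+08) = 81.754 dB


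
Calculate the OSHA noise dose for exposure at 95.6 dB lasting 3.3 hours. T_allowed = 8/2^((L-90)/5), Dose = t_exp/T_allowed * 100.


T_allowed = 8 / 2^((95.6 - 90)/5) = 3.68075 hr
Dose = 3.3 / 3.68075 * 100 = 89.656 %


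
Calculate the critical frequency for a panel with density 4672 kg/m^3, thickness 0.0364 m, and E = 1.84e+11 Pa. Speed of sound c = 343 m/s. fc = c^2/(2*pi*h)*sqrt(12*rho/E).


12*rho/E = 12*4672/1.84e+11 = 3.04696e-07
sqrt(12*rho/E) = sqrt(3.04696e-07) = 0.000551993
c^2/(2*pi*h) = 343^2/(2*pi*0.0364) = 514407
fc = 514407 * 0.000551993 = 283.95 Hz


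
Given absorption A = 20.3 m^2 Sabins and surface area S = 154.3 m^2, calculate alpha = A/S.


Absorption coefficient = absorbed power / incident power
alpha = A / S = 20.3 / 154.3 = 0.13156


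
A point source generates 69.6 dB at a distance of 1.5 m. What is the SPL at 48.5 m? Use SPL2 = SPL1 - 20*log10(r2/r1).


r2/r1 = 48.5/1.5 = 32.3333
Correction = 20*log10(32.3333) = 30.193 dB
SPL2 = 69.6 - 30.193 = 39.407 dB


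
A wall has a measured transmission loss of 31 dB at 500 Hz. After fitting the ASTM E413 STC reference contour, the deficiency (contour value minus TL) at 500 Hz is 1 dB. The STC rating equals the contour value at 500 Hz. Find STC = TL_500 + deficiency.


By ASTM E413, STC = value of the fitted reference contour at 500 Hz.
Contour value at 500 Hz = TL_500 + deficiency = 31 + 1 = 32
STC = 32


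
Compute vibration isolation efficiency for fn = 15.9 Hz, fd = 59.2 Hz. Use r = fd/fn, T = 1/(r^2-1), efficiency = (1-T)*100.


r = 59.2 / 15.9 = 3.72327
r^2 - 1 = 3.72327^2 - 1 = 12.8627
T = 1/12.8627 = 0.0777442
Efficiency = (1 - 0.0777442)*100 = 92.226 %


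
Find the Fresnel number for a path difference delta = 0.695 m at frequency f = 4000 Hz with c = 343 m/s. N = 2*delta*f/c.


N = 2*delta*f/c = 2*delta/lambda, where lambda = c/f
lambda = 343 / 4000 = 0.08575 m
N = 2 * 0.695 / 0.08575 = 16.21


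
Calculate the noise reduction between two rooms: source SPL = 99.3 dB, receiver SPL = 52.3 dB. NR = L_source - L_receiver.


NR = L_source - L_receiver (difference between source and receiving room levels)
NR = 99.3 - 52.3 = 47 dB


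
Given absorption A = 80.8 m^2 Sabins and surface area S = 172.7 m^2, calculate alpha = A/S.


Absorption coefficient = absorbed power / incident power
alpha = A / S = 80.8 / 172.7 = 0.46786


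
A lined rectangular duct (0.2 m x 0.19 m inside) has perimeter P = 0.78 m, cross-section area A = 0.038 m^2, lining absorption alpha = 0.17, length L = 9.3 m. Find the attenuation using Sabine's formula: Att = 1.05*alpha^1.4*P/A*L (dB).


alpha^1.4 = 0.17^1.4 = 0.0836813
Attenuation rate = 1.05 * alpha^1.4 * P / A
= 1.05 * 0.0836813 * 0.78 / 0.038 = 1.80355 dB/m
Total Att = 1.80355 * 9.3 = 16.773 dB


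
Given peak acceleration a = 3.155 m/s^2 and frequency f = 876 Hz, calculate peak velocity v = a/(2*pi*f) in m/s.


omega = 2*pi*f = 2*pi*876 = 5504.07 rad/s
v = a / omega = 3.155 / 5504.07 = 0.00057321 m/s


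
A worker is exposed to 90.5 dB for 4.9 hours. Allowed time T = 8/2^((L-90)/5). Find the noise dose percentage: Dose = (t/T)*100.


T_allowed = 8 / 2^((90.5 - 90)/5) = 7.46426 hr
Dose = 4.9 / 7.46426 * 100 = 65.646 %


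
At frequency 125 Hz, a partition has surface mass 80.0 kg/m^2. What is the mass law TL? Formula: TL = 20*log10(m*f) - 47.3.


m * f = 80.0 * 125 = 10000
20*log10(10000) = 80 dB
TL = 80 - 47.3 = 32.7 dB


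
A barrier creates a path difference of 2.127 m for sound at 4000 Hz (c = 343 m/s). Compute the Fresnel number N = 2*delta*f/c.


N = 2*delta*f/c = 2*delta/lambda, where lambda = c/f
lambda = 343 / 4000 = 0.08575 m
N = 2 * 2.127 / 0.08575 = 49.609


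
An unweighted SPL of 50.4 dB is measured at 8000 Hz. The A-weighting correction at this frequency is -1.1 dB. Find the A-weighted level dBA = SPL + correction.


A-weighting table: 8000 Hz -> -1.1 dB correction
SPL_A = SPL + correction = 50.4 + (-1.1) = 49.3 dBA


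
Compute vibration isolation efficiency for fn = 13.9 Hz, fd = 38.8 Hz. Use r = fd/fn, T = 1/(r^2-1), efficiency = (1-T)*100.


r = 38.8 / 13.9 = 2.79137
r^2 - 1 = 2.79137^2 - 1 = 6.79175
T = 1/6.79175 = 0.147237
Efficiency = (1 - 0.147237)*100 = 85.276 %
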